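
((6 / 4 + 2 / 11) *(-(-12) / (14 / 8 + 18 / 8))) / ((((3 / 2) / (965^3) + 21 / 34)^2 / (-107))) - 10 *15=-1565.15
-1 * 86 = -86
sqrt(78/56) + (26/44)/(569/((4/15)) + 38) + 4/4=95583/95557 + sqrt(273)/14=2.18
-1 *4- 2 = -6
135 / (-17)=-135 / 17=-7.94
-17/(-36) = 17/36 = 0.47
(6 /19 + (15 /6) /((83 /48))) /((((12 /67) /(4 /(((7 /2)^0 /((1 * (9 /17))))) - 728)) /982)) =-187954377740 /26809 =-7010868.65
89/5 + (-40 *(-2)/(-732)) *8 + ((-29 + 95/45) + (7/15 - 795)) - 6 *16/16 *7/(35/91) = -2508097/2745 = -913.70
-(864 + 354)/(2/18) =-10962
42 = 42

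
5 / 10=1 / 2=0.50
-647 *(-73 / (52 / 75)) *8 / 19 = 7084650 / 247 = 28682.79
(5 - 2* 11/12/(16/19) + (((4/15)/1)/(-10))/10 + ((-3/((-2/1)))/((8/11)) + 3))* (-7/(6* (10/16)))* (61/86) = -13463737/1290000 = -10.44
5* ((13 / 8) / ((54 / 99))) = 715 / 48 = 14.90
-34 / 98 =-17 / 49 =-0.35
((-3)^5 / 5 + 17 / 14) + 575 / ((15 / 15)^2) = 36933 / 70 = 527.61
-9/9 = -1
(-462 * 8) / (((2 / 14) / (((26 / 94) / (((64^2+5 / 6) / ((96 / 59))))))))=-193729536 / 68163113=-2.84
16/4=4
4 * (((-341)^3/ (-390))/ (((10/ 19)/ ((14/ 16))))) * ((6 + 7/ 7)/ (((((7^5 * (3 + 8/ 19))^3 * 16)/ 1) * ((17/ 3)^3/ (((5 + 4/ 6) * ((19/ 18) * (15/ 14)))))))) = 0.00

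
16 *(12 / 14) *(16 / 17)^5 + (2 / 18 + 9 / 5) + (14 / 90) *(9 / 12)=4349425583 / 357803964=12.16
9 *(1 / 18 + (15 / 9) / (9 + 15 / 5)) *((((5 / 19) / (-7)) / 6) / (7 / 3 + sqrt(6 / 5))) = -175 / 29032 + 15 *sqrt(30) / 29032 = -0.00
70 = 70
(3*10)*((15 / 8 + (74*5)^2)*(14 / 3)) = 19166262.50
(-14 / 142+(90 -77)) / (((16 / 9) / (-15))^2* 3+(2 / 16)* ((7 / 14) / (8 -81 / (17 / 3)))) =9526766400 / 23784787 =400.54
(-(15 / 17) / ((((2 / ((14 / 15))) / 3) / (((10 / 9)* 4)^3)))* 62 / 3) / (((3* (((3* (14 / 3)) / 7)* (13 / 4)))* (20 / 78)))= -5555200 / 12393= -448.25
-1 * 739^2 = -546121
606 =606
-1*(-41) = 41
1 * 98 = 98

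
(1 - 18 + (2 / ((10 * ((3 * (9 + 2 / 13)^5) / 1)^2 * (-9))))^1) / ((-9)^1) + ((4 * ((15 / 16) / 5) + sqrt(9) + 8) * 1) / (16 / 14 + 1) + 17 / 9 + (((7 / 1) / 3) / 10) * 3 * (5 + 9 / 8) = 449968287018080901244113739 / 33211395863968904230234320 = 13.55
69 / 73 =0.95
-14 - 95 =-109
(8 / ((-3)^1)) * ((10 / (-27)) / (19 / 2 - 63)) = -160 / 8667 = -0.02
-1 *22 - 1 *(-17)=-5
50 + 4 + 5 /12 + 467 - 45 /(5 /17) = 4421 /12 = 368.42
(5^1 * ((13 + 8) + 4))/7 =125/7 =17.86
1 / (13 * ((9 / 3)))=1 / 39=0.03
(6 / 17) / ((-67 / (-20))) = 120 / 1139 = 0.11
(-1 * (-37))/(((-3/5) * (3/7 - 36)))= 1295/747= 1.73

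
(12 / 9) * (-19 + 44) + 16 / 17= 1748 / 51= 34.27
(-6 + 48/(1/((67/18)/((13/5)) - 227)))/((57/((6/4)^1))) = -211249/741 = -285.09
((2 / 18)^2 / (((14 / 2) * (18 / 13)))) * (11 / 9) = 0.00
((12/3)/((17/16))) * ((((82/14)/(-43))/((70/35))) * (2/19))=-2624/97223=-0.03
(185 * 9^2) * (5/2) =74925/2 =37462.50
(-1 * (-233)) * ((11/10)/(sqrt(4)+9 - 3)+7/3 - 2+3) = 194089/240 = 808.70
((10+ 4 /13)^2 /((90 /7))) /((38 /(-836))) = -1382612 /7605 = -181.80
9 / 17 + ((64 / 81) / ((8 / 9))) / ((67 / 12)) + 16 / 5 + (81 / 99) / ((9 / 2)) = 4.07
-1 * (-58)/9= 58/9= 6.44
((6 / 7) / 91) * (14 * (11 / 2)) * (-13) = -66 / 7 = -9.43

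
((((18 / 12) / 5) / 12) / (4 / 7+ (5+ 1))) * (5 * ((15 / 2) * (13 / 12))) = 455 / 2944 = 0.15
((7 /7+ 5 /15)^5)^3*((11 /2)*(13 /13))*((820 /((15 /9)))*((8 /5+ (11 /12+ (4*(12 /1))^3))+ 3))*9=1606730515598016512 /7971615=201556461971.38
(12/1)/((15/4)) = 16/5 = 3.20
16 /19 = 0.84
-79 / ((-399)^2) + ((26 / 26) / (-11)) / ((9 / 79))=-466100 / 583737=-0.80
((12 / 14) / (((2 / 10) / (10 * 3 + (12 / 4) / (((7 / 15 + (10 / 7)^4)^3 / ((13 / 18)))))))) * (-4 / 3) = -5573649284778224100 / 32489337464919601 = -171.55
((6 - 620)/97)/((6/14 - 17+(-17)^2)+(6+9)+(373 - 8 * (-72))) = -4298/839535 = -0.01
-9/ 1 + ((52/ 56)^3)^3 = -175344921683/ 20661046784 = -8.49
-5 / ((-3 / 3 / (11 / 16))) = 55 / 16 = 3.44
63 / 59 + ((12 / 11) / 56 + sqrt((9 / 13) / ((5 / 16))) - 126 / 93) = 1.22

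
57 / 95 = 3 / 5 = 0.60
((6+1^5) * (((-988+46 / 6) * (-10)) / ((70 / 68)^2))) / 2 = 3399796 / 105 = 32379.01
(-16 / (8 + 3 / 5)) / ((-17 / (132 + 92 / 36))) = 96880 / 6579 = 14.73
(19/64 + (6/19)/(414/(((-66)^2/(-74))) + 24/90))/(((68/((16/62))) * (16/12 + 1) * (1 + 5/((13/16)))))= 408187/7175640928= 0.00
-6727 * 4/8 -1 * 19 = -6765/2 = -3382.50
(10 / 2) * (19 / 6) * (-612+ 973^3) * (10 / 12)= 437554184875 / 36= 12154282913.19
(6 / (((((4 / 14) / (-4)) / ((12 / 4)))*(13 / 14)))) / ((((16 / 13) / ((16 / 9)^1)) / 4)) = -1568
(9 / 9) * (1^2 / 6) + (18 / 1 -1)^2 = 1735 / 6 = 289.17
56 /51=1.10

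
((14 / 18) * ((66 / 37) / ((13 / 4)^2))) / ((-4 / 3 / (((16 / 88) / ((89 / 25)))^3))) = -7000000 / 533388709997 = -0.00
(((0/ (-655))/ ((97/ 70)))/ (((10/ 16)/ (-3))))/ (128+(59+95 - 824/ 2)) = 0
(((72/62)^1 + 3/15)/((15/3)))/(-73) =-211/56575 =-0.00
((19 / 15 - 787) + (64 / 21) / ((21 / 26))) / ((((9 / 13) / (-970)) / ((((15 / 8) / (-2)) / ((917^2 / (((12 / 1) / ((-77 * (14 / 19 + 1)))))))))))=788370895 / 7193009439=0.11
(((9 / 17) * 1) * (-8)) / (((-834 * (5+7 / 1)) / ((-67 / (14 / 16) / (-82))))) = 268 / 678181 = 0.00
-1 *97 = -97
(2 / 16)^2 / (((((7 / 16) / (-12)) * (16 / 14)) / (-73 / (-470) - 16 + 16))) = -219 / 3760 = -0.06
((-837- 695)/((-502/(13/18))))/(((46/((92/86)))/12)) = 19916/32379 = 0.62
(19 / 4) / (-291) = -19 / 1164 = -0.02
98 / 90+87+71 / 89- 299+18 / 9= -833494 / 4005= -208.11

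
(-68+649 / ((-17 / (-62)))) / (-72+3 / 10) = -390820 / 12189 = -32.06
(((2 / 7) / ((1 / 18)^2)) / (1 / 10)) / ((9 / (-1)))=-720 / 7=-102.86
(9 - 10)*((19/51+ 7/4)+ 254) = -52249/204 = -256.12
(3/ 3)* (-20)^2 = 400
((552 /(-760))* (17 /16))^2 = 1375929 /2310400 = 0.60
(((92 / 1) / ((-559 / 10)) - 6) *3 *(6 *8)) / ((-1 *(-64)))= -19233 / 1118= -17.20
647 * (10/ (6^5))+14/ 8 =10039/ 3888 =2.58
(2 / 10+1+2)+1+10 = 71 / 5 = 14.20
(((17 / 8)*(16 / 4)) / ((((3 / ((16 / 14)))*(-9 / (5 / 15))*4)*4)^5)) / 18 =-17 / 67509948012603264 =-0.00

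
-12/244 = -3/61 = -0.05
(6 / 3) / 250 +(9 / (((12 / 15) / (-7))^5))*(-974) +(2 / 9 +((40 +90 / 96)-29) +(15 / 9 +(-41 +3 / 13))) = 3366724203390029 / 7488000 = 449615945.97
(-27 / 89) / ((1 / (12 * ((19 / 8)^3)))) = -555579 / 11392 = -48.77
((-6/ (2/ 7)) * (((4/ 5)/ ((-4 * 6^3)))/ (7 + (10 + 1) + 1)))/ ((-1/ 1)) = -7/ 6840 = -0.00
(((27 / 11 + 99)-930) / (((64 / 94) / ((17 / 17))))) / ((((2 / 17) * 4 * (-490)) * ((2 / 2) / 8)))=74307 / 1760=42.22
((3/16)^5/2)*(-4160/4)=-15795/131072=-0.12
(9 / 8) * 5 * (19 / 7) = 15.27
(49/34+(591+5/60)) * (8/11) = 241750/561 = 430.93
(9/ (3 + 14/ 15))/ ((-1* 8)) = -135/ 472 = -0.29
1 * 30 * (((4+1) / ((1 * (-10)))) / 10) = -3 / 2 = -1.50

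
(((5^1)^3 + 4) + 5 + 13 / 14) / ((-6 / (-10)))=9445 / 42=224.88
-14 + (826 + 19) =831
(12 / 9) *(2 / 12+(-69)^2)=57134 / 9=6348.22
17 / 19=0.89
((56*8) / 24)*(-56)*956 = -2998016 / 3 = -999338.67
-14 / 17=-0.82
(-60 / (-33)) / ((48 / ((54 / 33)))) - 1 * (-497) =497.06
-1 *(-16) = 16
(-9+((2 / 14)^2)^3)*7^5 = -1058840 / 7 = -151262.86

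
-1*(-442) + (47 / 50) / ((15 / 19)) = 332393 / 750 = 443.19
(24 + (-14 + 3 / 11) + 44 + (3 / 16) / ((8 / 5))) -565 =-718939 / 1408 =-510.61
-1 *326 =-326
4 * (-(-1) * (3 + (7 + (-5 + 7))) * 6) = 288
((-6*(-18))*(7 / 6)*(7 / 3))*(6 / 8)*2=441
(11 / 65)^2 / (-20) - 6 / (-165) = 32469 / 929500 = 0.03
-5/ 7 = -0.71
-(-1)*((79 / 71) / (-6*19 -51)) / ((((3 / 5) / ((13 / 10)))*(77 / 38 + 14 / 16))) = -78052 / 15498945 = -0.01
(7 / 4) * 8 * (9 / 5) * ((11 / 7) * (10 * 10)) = 3960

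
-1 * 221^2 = -48841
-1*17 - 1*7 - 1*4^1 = -28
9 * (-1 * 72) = -648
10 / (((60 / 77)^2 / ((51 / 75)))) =100793 / 9000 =11.20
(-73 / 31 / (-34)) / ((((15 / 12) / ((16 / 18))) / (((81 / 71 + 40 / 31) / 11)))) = 6249968 / 574163865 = 0.01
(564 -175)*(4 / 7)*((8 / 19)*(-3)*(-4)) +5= 150041 / 133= 1128.13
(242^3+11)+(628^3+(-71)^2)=261850692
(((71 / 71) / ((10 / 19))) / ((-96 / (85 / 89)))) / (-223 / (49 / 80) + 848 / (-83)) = 1313641 / 26012583936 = 0.00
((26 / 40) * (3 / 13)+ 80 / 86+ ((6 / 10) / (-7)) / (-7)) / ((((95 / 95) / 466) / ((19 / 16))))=203805799 / 337120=604.55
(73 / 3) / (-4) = -73 / 12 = -6.08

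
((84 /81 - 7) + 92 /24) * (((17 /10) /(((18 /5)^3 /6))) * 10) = -244375 /52488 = -4.66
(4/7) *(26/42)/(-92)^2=13/311052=0.00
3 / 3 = 1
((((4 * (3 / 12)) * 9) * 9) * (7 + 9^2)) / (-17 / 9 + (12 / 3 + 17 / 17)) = 16038 / 7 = 2291.14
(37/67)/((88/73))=2701/5896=0.46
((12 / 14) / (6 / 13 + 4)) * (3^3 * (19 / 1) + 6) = 20241 / 203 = 99.71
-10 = -10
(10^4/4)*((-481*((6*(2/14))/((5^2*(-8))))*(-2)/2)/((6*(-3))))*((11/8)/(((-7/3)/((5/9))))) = -661375/7056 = -93.73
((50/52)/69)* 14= 175/897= 0.20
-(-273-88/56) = 1922/7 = 274.57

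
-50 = -50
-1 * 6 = -6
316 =316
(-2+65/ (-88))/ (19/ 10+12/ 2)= -1205/ 3476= -0.35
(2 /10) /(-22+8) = -1 /70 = -0.01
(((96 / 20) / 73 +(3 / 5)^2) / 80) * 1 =0.01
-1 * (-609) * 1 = 609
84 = 84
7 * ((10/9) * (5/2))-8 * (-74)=5503/9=611.44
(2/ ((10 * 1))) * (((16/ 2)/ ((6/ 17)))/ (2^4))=17/ 60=0.28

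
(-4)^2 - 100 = -84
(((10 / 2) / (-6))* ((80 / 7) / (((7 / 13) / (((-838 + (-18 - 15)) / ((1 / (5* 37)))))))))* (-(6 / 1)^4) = -180986832000 / 49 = -3693608816.33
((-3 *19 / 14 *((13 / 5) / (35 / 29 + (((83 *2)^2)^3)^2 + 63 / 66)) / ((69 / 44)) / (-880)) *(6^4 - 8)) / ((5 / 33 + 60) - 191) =-2600169 / 15076842090450622108649573262220325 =-0.00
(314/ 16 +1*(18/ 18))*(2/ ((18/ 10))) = 275/ 12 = 22.92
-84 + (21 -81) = -144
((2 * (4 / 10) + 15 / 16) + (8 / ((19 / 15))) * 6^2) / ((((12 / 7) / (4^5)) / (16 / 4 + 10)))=546041888 / 285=1915936.45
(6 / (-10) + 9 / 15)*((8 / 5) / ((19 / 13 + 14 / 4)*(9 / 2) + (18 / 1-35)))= 0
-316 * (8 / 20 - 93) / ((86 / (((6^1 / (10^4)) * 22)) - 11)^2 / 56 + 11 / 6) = 8922447072 / 230345767865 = 0.04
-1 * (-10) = 10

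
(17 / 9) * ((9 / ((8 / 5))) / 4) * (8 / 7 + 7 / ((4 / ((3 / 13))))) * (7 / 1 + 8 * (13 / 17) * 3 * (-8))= -6691255 / 11648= -574.46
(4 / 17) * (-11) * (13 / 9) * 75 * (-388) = 5548400 / 51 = 108792.16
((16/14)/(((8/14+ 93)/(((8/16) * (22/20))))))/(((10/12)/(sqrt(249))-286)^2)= 676817856 * sqrt(249)/352134923189409563455+ 144596725321752/1760674615947047817275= 0.00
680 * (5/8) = 425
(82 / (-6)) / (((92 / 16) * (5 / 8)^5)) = -5373952 / 215625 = -24.92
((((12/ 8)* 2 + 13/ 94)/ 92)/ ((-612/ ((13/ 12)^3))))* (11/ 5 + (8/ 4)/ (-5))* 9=-129623/ 112908288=-0.00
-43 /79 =-0.54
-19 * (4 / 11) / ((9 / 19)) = -1444 / 99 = -14.59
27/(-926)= -27/926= -0.03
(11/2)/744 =11/1488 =0.01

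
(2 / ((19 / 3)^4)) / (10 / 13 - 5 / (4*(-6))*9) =0.00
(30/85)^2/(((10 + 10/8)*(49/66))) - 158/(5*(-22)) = 226067/155771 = 1.45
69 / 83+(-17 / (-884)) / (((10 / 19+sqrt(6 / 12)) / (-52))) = 42649 / 13363-361 * sqrt(2) / 161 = 0.02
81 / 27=3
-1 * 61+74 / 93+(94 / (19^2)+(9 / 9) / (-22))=-44308507 / 738606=-59.99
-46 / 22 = -23 / 11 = -2.09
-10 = -10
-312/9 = -34.67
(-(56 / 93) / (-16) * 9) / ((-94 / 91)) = -1911 / 5828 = -0.33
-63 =-63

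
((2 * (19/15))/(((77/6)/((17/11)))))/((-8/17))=-0.65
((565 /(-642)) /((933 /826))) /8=-233345 /2395944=-0.10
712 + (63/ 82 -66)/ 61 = 3556075/ 5002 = 710.93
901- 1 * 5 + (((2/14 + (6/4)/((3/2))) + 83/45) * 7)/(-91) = 3668179/4095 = 895.77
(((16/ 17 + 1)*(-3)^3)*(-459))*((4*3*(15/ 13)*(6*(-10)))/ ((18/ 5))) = -72171000/ 13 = -5551615.38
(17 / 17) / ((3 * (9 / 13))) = 13 / 27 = 0.48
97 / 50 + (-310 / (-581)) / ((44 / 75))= 2.85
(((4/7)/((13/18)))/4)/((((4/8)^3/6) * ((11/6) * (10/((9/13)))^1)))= 23328/65065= 0.36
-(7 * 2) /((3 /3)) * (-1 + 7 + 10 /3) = -392 /3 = -130.67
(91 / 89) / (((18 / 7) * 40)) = 637 / 64080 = 0.01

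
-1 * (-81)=81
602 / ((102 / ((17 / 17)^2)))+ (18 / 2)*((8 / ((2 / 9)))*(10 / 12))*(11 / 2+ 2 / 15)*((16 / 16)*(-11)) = -852980 / 51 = -16725.10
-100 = -100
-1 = -1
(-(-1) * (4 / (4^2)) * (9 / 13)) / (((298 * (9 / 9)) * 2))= 9 / 30992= 0.00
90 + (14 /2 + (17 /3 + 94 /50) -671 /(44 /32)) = -28759 /75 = -383.45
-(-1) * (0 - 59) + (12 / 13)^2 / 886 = -4417081 / 74867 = -59.00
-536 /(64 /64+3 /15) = -1340 /3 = -446.67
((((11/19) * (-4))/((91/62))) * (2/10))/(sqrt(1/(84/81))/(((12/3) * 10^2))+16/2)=-2793472000/70819833331+1309440 * sqrt(21)/495738833317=-0.04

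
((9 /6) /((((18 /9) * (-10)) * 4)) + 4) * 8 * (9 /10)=5733 /200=28.66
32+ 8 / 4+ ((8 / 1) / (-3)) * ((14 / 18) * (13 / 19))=16714 / 513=32.58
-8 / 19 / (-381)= 8 / 7239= 0.00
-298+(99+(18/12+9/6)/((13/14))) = -2545/13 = -195.77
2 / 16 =1 / 8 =0.12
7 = 7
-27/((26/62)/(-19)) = 1223.31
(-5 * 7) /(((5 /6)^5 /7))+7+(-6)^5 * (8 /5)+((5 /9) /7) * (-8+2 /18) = -4622773858 /354375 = -13044.86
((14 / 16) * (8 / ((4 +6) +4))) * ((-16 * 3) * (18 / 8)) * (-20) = 1080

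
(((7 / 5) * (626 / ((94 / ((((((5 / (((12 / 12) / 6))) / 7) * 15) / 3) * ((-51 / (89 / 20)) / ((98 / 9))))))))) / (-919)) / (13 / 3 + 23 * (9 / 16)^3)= 529614028800 / 19504973524477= 0.03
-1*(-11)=11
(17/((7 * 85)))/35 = 1/1225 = 0.00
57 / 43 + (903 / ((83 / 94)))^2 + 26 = 309821113307 / 296227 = 1045890.87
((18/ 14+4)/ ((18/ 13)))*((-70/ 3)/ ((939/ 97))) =-233285/ 25353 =-9.20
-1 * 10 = -10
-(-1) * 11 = 11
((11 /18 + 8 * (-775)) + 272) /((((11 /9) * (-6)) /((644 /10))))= 17177573 /330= 52053.25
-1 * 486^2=-236196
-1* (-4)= 4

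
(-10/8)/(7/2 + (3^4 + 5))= -5/358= -0.01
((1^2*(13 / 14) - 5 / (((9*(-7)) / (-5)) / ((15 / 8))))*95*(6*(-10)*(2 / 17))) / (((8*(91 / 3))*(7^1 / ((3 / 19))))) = -6975 / 606424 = -0.01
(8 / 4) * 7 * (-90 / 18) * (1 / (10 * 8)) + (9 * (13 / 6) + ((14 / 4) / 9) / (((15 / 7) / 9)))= 2431 / 120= 20.26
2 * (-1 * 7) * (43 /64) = -301 /32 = -9.41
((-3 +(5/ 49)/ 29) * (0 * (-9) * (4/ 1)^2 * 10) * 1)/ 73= 0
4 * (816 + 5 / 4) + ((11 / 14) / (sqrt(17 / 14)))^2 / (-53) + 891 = 52474119 / 12614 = 4159.99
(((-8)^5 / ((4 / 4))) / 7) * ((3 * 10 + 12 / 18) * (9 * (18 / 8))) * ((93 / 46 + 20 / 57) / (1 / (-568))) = 521039904768 / 133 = 3917593268.93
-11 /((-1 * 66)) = 1 /6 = 0.17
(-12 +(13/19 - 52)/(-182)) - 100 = -111.72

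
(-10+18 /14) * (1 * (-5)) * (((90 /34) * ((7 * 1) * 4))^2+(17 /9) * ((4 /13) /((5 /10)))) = 56665493720 /236691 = 239407.05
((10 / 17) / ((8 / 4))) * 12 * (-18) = -1080 / 17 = -63.53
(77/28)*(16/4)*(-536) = -5896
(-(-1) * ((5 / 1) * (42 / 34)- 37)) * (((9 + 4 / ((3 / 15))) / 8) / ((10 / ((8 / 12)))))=-3799 / 510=-7.45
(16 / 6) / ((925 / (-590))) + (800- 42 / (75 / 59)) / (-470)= -2173357 / 652125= -3.33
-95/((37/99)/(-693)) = 6517665/37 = 176153.11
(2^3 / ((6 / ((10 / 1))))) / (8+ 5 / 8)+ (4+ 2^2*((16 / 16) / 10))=6154 / 1035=5.95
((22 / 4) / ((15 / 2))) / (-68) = -11 / 1020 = -0.01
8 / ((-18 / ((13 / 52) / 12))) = -0.01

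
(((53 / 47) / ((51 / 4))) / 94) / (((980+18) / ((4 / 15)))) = 212 / 843252615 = 0.00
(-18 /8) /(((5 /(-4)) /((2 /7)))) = 18 /35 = 0.51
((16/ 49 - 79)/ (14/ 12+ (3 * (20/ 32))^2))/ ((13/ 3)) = -2220480/ 572663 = -3.88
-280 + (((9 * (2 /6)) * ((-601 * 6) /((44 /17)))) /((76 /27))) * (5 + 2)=-17847277 /1672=-10674.21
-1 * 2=-2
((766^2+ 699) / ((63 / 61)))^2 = 1284129665910025 / 3969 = 323539850317.47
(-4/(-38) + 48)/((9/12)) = 3656/57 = 64.14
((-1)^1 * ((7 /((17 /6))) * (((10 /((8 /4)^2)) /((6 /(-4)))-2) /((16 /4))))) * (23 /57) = 1771 /1938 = 0.91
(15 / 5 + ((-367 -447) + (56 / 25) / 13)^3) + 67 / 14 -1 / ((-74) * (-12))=-539010697.55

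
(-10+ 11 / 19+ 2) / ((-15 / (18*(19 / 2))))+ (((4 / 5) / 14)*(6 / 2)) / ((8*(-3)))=11843 / 140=84.59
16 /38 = 0.42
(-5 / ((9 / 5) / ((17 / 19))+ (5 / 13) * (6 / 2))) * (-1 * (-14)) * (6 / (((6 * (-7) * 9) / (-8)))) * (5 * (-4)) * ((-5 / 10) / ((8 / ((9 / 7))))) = -55250 / 12243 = -4.51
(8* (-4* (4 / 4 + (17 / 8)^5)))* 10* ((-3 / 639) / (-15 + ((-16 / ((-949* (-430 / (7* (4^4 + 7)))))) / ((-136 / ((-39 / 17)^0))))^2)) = -87383755597152828125 / 19681038130479627264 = -4.44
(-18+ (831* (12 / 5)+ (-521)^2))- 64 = 1366767 / 5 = 273353.40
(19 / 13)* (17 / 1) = 323 / 13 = 24.85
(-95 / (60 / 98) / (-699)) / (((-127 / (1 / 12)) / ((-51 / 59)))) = 15827 / 125702568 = 0.00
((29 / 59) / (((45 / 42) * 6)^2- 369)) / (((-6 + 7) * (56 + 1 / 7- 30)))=-0.00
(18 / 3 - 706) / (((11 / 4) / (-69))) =193200 / 11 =17563.64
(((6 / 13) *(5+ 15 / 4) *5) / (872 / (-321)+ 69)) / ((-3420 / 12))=-0.00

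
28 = 28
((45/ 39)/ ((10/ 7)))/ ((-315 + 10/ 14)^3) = -7203/ 276848000000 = -0.00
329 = 329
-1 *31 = -31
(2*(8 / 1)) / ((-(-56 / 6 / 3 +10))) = -72 / 31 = -2.32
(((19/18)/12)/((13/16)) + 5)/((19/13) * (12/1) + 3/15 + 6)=8965/41661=0.22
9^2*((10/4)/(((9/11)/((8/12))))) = 165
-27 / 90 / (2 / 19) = -57 / 20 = -2.85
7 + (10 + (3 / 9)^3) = 460 / 27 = 17.04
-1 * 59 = -59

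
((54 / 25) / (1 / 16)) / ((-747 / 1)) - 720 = -1494096 / 2075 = -720.05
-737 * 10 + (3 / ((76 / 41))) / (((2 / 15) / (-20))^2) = 551845 / 19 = 29044.47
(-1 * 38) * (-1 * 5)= 190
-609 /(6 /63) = -12789 /2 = -6394.50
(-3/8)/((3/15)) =-15/8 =-1.88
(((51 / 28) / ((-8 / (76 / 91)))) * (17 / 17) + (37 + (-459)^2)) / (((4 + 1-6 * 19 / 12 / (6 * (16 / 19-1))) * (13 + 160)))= 9664361631 / 119237482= 81.05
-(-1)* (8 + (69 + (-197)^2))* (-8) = -311088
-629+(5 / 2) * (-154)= -1014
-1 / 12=-0.08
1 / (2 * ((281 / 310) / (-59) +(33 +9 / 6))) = 9145 / 630724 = 0.01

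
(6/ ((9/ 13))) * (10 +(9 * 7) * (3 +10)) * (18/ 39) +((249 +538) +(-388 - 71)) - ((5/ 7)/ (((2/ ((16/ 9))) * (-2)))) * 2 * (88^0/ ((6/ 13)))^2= 2067838/ 567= 3646.98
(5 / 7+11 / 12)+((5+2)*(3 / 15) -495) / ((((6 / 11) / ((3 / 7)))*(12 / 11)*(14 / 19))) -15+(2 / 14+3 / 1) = -492.70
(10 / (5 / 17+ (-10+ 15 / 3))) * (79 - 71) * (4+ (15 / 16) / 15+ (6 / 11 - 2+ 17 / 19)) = -199121 / 3344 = -59.55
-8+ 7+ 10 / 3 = 7 / 3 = 2.33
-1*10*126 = -1260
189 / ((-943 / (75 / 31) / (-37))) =524475 / 29233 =17.94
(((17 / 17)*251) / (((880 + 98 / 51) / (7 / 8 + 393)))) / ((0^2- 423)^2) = 13445317 / 21460982832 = 0.00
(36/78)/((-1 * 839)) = -6/10907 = -0.00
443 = 443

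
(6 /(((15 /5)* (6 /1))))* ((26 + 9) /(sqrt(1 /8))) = 70* sqrt(2) /3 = 33.00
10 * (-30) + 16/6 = -892/3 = -297.33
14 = 14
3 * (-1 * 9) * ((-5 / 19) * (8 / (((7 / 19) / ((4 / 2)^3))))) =8640 / 7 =1234.29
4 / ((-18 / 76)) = -152 / 9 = -16.89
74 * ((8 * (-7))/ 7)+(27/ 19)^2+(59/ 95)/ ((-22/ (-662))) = -11343014/ 19855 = -571.29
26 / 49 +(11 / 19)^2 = 15315 / 17689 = 0.87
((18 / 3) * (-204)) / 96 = -12.75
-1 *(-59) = 59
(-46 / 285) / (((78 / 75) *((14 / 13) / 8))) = -460 / 399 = -1.15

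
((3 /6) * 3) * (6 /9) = 1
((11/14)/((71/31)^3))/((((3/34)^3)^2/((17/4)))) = 1075747147846184/1826419833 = 588992.26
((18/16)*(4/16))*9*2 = 81/16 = 5.06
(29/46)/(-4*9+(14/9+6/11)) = -2871/154376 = -0.02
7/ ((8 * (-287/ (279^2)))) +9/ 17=-1320345/ 5576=-236.79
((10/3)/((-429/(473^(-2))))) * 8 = -80/287939223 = -0.00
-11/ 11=-1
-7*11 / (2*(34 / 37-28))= 2849 / 2004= 1.42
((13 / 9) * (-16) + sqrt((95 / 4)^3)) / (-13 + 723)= -104 / 3195 + 19 * sqrt(95) / 1136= 0.13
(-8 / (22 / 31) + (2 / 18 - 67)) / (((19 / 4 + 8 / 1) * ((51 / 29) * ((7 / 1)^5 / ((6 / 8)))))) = -224402 / 1442595231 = -0.00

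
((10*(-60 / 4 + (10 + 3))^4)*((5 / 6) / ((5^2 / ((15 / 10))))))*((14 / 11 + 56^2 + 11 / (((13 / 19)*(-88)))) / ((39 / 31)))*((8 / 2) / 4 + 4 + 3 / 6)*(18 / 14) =333761283 / 2366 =141065.63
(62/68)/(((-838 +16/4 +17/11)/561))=-11253/18314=-0.61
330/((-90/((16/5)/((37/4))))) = -704/555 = -1.27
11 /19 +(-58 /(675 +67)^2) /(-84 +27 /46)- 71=-706635943073 /10034441823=-70.42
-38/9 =-4.22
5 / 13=0.38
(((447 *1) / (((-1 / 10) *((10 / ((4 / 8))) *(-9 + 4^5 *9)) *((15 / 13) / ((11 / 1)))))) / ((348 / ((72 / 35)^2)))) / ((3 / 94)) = -1456624 / 16519125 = -0.09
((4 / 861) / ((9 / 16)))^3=262144 / 465304210749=0.00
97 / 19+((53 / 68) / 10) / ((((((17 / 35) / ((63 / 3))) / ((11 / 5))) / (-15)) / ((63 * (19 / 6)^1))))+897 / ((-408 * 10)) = -608958947 / 27455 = -22180.26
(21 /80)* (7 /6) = 49 /160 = 0.31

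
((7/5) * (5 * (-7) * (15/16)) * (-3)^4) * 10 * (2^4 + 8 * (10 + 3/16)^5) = -34252186472996625/1048576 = -32665430520.05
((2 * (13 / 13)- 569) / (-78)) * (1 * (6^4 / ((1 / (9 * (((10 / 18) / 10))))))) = 4710.46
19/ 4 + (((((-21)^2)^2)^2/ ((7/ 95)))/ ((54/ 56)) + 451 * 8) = 2129286911811/ 4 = 532321727952.75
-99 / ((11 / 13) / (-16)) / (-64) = -117 / 4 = -29.25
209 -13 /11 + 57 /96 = 73361 /352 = 208.41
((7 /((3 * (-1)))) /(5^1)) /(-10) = 7 /150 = 0.05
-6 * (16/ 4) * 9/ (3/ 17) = -1224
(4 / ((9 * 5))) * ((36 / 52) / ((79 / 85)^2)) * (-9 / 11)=-52020 / 892463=-0.06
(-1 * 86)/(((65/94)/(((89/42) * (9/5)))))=-1079214/2275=-474.38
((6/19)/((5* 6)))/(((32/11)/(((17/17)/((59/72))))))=99/22420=0.00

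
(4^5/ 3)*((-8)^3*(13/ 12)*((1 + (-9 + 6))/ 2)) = 1703936/ 9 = 189326.22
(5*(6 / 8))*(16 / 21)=20 / 7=2.86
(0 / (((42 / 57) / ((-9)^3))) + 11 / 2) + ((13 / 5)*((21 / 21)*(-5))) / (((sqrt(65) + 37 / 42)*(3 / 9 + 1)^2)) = 5075713 / 906328 - 51597*sqrt(65) / 453164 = 4.68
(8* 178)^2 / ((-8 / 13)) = -3295136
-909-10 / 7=-6373 / 7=-910.43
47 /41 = 1.15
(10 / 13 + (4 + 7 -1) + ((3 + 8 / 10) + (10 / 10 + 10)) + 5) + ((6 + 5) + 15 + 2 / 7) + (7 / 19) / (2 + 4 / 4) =1477718 / 25935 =56.98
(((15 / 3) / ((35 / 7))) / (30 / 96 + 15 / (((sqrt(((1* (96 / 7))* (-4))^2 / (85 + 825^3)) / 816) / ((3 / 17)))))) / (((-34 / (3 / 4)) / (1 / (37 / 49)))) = 294 / 28036490630611055 -37044* sqrt(561515710) / 28036490630611055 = -0.00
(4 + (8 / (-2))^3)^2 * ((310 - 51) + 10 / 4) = 941400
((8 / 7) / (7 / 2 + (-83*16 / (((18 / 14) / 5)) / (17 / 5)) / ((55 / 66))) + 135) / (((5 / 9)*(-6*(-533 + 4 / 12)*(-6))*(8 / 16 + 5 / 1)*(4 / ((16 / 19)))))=-526068657 / 1084557282655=-0.00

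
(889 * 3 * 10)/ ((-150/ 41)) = -7289.80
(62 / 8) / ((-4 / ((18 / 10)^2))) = -2511 / 400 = -6.28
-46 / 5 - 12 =-106 / 5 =-21.20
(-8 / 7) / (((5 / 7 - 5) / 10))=8 / 3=2.67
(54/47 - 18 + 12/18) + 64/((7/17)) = 137434/987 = 139.24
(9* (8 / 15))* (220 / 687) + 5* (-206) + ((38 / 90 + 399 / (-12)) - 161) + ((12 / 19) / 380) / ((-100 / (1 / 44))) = -20007018225283 / 16368462000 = -1222.29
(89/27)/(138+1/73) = 6497/272025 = 0.02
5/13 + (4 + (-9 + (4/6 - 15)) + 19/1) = 2/39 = 0.05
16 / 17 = 0.94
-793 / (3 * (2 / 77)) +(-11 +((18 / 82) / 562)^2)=-16227194095771 / 1592801292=-10187.83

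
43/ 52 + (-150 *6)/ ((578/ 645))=-15080573/ 15028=-1003.50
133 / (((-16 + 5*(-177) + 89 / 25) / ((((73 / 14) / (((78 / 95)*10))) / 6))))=-658825 / 42000192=-0.02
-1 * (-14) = 14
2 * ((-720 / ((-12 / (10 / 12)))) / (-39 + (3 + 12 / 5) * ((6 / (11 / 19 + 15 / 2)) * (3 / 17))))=-2609500 / 999237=-2.61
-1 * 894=-894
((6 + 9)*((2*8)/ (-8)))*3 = -90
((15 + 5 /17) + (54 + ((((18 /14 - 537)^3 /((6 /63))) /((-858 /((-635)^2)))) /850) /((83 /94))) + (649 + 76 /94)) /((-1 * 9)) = -156572693904505951 /1394049657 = -112315004.79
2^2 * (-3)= -12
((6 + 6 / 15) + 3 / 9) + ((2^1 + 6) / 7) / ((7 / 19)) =7229 / 735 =9.84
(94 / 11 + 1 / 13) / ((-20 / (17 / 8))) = -20961 / 22880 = -0.92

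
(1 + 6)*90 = 630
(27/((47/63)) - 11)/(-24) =-148/141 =-1.05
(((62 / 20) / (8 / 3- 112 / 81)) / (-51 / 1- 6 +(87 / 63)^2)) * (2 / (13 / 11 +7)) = -1353429 / 126339200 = -0.01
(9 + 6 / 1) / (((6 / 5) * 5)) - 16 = -27 / 2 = -13.50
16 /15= 1.07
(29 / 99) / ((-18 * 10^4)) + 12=213839971 / 17820000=12.00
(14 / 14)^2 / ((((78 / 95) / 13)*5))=19 / 6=3.17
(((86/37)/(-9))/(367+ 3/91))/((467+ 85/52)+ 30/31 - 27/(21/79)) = -11038573/5773618826775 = -0.00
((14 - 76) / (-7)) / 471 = 62 / 3297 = 0.02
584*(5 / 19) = 2920 / 19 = 153.68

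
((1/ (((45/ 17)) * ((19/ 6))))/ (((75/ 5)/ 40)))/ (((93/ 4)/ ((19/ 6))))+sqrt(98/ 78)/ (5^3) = 0.05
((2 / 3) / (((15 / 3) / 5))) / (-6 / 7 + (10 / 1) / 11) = 77 / 6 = 12.83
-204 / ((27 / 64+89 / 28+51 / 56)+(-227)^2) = -30464 / 7695671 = -0.00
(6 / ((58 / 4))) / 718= 6 / 10411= 0.00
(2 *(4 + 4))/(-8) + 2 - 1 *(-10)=10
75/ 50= 3/ 2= 1.50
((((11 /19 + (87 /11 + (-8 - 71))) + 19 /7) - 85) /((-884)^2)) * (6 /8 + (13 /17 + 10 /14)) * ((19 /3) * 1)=-237179123 /85925775936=-0.00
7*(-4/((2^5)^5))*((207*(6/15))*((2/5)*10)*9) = -0.00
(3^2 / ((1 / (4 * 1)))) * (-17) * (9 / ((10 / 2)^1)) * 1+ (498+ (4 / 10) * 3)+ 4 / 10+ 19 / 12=-7205 / 12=-600.42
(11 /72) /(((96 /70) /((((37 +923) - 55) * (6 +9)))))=1742125 /1152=1512.26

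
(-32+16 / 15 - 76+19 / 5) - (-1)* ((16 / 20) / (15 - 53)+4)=-28259 / 285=-99.15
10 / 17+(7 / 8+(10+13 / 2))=2443 / 136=17.96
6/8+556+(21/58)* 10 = 65003/116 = 560.37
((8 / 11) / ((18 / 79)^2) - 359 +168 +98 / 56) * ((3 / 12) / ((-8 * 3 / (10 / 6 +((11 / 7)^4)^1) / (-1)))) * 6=-4366291969 / 51342984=-85.04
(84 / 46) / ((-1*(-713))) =42 / 16399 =0.00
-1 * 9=-9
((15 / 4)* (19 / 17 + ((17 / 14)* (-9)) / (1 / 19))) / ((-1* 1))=737295 / 952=774.47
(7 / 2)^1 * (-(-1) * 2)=7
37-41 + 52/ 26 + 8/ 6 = -0.67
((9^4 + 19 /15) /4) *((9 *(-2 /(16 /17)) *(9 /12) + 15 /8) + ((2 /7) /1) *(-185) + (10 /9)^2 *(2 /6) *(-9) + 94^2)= 372802160747 /25920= 14382799.41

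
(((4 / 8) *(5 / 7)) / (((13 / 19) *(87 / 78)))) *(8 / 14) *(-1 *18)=-4.81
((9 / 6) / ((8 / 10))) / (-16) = -15 / 128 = -0.12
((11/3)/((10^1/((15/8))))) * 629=6919/16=432.44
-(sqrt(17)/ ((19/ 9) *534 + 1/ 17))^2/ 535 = -44217/ 1768659179815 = -0.00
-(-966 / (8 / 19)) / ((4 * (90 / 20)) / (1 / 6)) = 3059 / 144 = 21.24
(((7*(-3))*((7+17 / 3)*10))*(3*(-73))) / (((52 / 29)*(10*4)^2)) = 844683 / 4160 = 203.05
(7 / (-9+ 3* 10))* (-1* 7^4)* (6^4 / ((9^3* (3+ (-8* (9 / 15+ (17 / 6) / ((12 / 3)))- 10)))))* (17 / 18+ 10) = 891.52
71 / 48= 1.48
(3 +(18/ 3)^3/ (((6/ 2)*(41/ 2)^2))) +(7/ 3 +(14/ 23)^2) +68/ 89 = 1576345448/ 237429483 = 6.64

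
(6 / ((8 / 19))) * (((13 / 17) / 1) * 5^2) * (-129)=-2389725 / 68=-35143.01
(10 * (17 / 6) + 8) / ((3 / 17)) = 1853 / 9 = 205.89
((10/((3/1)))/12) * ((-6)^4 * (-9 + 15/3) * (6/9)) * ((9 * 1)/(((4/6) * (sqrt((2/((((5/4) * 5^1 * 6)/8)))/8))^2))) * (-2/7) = 69428.57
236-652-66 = -482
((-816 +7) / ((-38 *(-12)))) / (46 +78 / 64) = -3236 / 86127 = -0.04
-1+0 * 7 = -1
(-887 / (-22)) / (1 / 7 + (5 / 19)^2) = 2241449 / 11792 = 190.08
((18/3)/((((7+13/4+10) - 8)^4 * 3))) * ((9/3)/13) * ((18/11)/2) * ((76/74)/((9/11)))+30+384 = 1147967940702/2772869281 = 414.00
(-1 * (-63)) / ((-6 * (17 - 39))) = 21 / 44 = 0.48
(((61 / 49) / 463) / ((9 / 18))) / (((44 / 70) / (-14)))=-610 / 5093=-0.12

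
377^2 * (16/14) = 1137032/7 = 162433.14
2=2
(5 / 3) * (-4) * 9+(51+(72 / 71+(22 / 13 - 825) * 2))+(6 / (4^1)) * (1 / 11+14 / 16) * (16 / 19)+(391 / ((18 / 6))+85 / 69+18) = -6672222504 / 4436861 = -1503.82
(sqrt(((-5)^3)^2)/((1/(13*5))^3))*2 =68656250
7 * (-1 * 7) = -49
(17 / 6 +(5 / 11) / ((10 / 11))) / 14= 5 / 21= 0.24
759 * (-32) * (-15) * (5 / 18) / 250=2024 / 5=404.80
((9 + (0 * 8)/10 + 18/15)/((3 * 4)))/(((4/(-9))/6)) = -459/40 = -11.48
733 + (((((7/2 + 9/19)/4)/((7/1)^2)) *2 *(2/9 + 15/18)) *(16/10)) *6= 539057/735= 733.41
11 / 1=11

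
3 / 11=0.27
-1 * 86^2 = -7396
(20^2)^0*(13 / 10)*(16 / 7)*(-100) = -297.14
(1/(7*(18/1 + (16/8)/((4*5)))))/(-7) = -0.00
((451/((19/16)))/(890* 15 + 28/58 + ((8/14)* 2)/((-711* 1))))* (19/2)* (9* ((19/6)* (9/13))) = 33393315879/6262473737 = 5.33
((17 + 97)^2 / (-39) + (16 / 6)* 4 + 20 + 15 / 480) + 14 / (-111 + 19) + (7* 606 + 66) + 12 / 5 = 575187253 / 143520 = 4007.71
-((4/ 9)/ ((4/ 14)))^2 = -196/ 81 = -2.42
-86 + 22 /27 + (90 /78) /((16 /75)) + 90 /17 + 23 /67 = -474240139 /6396624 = -74.14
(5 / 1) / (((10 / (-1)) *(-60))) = 0.01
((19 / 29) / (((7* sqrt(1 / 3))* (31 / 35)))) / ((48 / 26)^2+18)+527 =16055* sqrt(3) / 3252582+527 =527.01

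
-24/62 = -12/31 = -0.39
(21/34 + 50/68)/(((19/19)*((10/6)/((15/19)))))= 207/323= 0.64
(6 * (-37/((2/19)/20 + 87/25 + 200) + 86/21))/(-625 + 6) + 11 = 3060669667/279205521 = 10.96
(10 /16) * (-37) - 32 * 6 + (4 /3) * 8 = -4907 /24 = -204.46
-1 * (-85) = 85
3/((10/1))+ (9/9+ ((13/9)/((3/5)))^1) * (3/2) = 487/90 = 5.41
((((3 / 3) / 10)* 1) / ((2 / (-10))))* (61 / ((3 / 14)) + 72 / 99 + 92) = -6227 / 33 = -188.70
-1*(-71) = 71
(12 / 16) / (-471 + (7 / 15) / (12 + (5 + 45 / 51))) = -3420 / 2147641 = -0.00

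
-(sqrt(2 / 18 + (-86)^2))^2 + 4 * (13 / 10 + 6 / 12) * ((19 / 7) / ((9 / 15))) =-463903 / 63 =-7363.54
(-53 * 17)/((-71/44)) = 39644/71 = 558.37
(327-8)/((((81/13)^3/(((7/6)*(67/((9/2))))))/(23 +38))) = 20050417387/14348907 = 1397.35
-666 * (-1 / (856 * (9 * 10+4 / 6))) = 999 / 116416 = 0.01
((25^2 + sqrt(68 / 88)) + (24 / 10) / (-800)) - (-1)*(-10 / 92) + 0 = sqrt(374) / 22 + 14372431 / 23000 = 625.77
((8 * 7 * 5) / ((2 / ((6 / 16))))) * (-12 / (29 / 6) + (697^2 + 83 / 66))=32544262835 / 1276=25504908.18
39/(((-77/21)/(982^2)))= -112825908/11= -10256900.73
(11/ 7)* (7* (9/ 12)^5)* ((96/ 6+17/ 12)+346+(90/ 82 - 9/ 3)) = 158477715/ 167936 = 943.68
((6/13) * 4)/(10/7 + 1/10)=1.21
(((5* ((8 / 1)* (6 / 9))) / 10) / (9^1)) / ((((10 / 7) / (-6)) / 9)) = -56 / 5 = -11.20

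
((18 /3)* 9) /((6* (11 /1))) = 9 /11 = 0.82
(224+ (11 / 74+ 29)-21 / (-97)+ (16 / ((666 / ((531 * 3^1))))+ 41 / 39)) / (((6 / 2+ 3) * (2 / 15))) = 409676495 / 1119768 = 365.86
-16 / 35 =-0.46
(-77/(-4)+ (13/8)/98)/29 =15105/22736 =0.66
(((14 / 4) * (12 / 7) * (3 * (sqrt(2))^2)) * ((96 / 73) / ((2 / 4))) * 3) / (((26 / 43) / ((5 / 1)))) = 2229120 / 949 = 2348.91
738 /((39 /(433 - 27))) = 7682.77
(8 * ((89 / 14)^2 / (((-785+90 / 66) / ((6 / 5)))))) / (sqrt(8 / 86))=-261393 * sqrt(43) / 1055950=-1.62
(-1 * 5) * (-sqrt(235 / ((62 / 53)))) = 5 * sqrt(772210) / 62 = 70.87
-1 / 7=-0.14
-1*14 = -14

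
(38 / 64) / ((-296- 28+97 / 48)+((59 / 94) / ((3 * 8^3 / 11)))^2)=-12377751552 / 6712215376559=-0.00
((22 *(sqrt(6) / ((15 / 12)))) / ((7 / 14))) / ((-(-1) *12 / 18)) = 264 *sqrt(6) / 5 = 129.33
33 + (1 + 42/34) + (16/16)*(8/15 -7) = 7336/255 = 28.77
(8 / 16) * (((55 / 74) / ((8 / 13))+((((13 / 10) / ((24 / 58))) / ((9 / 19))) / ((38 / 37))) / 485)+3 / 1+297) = 5837845369 / 38761200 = 150.61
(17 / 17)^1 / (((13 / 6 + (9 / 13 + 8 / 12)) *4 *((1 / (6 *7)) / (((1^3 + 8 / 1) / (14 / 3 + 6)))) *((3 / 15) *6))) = 7371 / 3520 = 2.09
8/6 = 4/3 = 1.33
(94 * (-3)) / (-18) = 47 / 3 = 15.67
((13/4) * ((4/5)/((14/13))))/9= 169/630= 0.27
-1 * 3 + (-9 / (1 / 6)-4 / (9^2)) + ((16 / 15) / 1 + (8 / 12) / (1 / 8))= -20513 / 405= -50.65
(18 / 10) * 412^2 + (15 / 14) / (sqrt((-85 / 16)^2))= 181795944 / 595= 305539.40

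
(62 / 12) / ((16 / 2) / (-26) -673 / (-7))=2821 / 52326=0.05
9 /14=0.64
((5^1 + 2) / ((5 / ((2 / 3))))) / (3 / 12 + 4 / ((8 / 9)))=56 / 285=0.20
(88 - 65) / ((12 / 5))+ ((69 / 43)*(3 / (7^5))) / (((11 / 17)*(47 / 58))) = 42970637179 / 4483637004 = 9.58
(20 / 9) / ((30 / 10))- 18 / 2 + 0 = -8.26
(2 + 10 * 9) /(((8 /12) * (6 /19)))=437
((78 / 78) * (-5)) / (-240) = 1 / 48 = 0.02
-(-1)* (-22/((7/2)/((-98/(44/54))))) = 756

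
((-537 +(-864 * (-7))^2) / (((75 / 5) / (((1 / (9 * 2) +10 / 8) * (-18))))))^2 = 328388231389132489 / 100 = 3283882313891324.89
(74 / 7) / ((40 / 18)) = 333 / 70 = 4.76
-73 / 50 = -1.46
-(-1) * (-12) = -12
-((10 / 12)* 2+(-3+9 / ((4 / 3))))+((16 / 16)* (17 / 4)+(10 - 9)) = -1 / 6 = -0.17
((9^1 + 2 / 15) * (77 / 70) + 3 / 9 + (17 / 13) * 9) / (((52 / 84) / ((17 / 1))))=5139729 / 8450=608.25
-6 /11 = -0.55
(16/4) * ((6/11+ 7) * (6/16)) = 249/22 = 11.32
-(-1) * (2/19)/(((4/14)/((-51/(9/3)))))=-119/19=-6.26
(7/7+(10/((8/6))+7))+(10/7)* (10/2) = 317/14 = 22.64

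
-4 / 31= -0.13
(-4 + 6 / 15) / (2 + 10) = -0.30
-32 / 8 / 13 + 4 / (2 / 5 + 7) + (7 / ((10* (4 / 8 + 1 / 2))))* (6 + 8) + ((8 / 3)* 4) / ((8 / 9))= 52989 / 2405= 22.03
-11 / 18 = -0.61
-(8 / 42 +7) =-151 / 21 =-7.19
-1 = -1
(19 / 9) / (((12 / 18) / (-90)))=-285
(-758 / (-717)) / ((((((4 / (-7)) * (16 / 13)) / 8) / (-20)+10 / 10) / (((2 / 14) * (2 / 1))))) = 98540 / 327669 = 0.30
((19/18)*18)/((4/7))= 133/4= 33.25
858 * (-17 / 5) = -14586 / 5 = -2917.20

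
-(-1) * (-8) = -8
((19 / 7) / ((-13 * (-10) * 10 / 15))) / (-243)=-19 / 147420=-0.00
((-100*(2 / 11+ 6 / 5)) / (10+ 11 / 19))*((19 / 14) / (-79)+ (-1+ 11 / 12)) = 4815740 / 3668049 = 1.31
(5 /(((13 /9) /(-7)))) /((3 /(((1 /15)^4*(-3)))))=7 /14625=0.00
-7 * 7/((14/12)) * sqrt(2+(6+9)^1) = -42 * sqrt(17) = -173.17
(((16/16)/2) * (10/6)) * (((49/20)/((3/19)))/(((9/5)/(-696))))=-134995/27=-4999.81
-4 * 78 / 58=-156 / 29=-5.38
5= 5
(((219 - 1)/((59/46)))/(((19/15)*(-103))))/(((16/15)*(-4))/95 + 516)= -2820375/1117007293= -0.00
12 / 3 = 4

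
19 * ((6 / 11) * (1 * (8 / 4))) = 20.73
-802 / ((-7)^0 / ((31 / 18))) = -12431 / 9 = -1381.22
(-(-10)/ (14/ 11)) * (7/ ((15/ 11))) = 121/ 3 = 40.33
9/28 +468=13113/28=468.32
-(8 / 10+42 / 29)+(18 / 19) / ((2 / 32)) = 35566 / 2755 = 12.91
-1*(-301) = 301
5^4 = 625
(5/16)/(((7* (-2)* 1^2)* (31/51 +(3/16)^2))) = -408/11753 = -0.03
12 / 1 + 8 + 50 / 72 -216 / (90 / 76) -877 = -186967 / 180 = -1038.71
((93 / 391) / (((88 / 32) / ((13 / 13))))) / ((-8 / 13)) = -1209 / 8602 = -0.14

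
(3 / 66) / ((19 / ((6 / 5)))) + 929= 970808 / 1045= 929.00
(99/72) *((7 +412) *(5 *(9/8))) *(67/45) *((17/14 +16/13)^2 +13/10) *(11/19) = 4094647800023/201393920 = 20331.54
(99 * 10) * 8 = 7920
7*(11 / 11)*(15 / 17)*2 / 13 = 210 / 221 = 0.95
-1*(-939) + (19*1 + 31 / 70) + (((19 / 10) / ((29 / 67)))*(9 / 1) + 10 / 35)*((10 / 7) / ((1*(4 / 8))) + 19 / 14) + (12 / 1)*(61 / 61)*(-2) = 31322827 / 28420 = 1102.14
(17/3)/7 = 17/21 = 0.81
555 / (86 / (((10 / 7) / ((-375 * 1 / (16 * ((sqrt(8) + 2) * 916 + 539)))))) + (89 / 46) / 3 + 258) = 249784988976000 * sqrt(2) / 13006585964666161 + 27586986362689680 / 13006585964666161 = 2.15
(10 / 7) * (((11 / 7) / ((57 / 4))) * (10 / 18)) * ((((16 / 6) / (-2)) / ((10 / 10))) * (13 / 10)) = -11440 / 75411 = -0.15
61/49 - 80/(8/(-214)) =104921/49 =2141.24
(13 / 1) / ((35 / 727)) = 9451 / 35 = 270.03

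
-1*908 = -908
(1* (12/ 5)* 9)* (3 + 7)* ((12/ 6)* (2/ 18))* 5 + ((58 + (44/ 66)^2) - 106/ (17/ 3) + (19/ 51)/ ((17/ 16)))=728512/ 2601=280.09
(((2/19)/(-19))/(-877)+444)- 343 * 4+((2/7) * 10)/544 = -279697934343/301400344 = -927.99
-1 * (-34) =34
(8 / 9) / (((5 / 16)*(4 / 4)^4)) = 128 / 45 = 2.84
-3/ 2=-1.50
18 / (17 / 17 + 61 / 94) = 1692 / 155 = 10.92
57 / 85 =0.67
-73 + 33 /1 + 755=715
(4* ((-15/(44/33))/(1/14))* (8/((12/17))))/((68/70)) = -7350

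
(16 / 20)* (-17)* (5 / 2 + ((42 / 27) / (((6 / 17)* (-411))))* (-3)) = -34.44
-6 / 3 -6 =-8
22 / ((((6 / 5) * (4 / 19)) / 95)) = 99275 / 12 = 8272.92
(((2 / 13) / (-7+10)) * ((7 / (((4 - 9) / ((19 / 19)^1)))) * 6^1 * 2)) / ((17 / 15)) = -0.76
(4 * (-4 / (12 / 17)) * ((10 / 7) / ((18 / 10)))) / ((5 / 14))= -1360 / 27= -50.37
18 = 18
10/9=1.11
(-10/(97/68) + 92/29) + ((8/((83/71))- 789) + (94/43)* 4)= -7803280141/10039597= -777.25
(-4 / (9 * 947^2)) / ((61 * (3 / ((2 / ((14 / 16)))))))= -64 / 10339310961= -0.00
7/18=0.39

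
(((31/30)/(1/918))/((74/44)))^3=1136128400813736/6331625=179437095.66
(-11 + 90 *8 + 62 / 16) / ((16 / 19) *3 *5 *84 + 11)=108357 / 162952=0.66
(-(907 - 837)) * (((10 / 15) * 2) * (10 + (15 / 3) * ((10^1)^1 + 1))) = -18200 / 3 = -6066.67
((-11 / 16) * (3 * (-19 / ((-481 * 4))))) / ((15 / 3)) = -627 / 153920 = -0.00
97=97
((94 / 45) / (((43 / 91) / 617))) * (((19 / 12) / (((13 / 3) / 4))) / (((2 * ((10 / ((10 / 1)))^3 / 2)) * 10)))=398.64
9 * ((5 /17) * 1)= 45 /17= 2.65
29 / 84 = 0.35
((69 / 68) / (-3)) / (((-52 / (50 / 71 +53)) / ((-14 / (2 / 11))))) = -6752823 / 251056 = -26.90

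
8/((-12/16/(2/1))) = -64/3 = -21.33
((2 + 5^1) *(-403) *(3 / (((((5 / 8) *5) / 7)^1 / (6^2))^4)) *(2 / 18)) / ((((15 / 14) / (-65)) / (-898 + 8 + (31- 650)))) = -1421946693090847752192 / 390625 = -3640183534312570.25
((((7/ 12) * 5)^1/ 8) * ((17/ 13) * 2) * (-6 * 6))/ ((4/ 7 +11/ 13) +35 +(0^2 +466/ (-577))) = -7209615/ 7479088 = -0.96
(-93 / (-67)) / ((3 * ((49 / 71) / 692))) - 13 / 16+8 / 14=24356809 / 52528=463.69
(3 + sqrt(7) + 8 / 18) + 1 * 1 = 7.09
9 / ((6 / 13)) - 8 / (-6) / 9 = 1061 / 54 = 19.65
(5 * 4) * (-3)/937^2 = -60/877969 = -0.00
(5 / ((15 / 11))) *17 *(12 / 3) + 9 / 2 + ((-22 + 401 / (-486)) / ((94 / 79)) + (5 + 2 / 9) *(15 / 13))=142935655 / 593892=240.68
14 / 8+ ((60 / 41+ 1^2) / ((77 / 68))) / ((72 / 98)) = 4.71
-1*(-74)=74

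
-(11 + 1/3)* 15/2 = -85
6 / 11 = 0.55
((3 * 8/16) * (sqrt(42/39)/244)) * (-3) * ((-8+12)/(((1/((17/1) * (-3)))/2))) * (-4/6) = -306 * sqrt(182)/793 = -5.21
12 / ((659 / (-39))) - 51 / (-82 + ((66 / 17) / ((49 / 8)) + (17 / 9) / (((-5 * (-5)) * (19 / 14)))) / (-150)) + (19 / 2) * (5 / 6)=1355879654167753 / 173199742630116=7.83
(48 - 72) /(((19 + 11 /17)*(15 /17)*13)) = -1156 /10855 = -0.11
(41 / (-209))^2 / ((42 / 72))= 20172 / 305767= 0.07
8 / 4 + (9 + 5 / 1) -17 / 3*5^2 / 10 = 1.83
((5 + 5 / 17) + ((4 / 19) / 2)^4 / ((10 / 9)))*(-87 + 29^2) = 44218838196 / 11077285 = 3991.85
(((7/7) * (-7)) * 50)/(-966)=25/69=0.36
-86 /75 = -1.15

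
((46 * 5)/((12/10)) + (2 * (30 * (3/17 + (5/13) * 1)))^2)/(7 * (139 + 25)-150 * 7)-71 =-825362659/14359254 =-57.48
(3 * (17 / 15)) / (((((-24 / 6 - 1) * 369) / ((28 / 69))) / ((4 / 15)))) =-1904 / 9547875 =-0.00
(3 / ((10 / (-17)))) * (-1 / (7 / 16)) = 408 / 35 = 11.66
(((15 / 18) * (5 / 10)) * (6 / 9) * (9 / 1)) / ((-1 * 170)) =-1 / 68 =-0.01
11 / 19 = 0.58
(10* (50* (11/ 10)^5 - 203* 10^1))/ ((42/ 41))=-159856909/ 8400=-19030.58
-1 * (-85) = 85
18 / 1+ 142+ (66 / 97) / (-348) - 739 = -3257465 / 5626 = -579.00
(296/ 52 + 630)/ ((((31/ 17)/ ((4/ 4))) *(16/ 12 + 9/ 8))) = 3371712/ 23777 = 141.81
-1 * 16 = -16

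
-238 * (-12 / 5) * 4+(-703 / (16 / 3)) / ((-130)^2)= 617807811 / 270400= 2284.79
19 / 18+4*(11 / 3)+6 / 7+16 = 4105 / 126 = 32.58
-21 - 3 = -24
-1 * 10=-10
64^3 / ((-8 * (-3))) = 32768 / 3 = 10922.67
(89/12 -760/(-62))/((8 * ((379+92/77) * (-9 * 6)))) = -563563/4704609600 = -0.00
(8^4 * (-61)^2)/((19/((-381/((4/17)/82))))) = -2023705798656/19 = -106510831508.21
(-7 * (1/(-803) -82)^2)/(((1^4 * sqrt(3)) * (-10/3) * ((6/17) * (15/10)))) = 57329273519 * sqrt(3)/6448090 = 15399.48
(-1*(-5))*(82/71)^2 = 33620/5041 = 6.67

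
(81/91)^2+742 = 6151063/8281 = 742.79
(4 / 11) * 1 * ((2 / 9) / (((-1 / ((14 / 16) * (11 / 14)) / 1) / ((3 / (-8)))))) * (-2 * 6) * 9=-9 / 4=-2.25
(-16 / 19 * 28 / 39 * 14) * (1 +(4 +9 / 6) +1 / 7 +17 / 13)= -67.30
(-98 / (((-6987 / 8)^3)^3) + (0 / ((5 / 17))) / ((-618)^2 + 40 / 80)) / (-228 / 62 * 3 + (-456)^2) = 203876728832 / 127895431127655140516567641677118653269799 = 0.00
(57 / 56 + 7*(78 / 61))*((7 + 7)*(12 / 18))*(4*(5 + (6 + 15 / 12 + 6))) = 828623 / 122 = 6791.99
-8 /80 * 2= -1 /5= -0.20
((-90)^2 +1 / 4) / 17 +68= 37025 / 68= 544.49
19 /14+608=8531 /14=609.36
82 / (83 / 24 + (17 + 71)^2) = 1968 / 185939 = 0.01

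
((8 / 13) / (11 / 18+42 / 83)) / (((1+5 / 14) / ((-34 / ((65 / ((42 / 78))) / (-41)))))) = 1632786624 / 348345335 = 4.69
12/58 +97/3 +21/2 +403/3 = 30863/174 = 177.37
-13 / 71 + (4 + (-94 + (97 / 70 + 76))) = -63603 / 4970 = -12.80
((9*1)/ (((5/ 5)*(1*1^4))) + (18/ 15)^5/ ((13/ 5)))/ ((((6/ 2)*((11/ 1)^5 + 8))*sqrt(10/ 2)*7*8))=26967*sqrt(5)/ 366409225000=0.00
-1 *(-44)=44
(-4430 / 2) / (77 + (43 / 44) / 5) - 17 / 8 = -4187111 / 135864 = -30.82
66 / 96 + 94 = 1515 / 16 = 94.69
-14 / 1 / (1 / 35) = -490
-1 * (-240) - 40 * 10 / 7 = 1280 / 7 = 182.86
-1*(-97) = 97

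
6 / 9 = 2 / 3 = 0.67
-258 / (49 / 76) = -400.16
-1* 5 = -5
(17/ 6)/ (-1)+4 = 1.17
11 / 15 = 0.73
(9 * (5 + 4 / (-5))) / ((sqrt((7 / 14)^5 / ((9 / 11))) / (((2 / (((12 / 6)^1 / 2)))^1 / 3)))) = 1512 * sqrt(22) / 55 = 128.94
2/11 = 0.18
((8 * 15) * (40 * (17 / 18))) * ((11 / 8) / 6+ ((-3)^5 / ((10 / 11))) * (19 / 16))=-12941335 / 9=-1437926.11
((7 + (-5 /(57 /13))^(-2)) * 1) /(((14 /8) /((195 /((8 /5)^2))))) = 61545 /182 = 338.16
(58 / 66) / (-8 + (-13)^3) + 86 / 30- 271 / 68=-1.12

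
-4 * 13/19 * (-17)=884/19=46.53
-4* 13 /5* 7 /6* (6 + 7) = -2366 /15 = -157.73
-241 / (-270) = 241 / 270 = 0.89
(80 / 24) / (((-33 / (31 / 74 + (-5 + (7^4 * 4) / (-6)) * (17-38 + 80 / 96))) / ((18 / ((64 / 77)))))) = -188702395 / 2664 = -70834.23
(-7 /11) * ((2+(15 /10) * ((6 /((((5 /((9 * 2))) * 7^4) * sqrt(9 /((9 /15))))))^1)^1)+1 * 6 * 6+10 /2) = -301 /11 - 54 * sqrt(15) /94325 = -27.37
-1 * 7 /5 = -1.40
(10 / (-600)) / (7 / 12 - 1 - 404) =1 / 24265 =0.00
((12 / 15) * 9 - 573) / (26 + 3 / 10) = -5658 / 263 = -21.51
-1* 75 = -75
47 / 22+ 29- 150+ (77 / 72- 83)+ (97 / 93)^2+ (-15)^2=19251323 / 761112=25.29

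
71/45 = 1.58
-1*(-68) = 68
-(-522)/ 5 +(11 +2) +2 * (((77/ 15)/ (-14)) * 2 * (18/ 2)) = 521/ 5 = 104.20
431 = 431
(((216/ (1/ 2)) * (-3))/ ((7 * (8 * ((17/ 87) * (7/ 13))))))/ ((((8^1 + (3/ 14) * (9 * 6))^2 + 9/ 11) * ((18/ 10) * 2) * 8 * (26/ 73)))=-628749/ 11255360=-0.06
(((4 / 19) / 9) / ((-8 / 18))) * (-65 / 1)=65 / 19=3.42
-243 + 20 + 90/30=-220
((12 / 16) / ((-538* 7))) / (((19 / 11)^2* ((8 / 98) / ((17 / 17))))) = -2541 / 3107488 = -0.00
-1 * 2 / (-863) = 0.00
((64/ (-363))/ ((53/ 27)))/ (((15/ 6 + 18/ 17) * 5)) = -0.01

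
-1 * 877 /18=-877 /18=-48.72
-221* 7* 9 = -13923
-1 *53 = -53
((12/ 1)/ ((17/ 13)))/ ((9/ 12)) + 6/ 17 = 214/ 17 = 12.59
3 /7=0.43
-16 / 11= -1.45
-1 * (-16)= 16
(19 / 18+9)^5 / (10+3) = 194264244901 / 24564384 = 7908.37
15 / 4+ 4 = 31 / 4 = 7.75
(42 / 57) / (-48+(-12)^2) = 0.01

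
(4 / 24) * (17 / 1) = 2.83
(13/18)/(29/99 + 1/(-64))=4576/1757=2.60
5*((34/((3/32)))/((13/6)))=10880/13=836.92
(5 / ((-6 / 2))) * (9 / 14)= -15 / 14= -1.07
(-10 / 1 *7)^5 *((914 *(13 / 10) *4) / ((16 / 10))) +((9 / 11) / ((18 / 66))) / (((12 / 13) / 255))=-19970077396685 / 4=-4992519349171.25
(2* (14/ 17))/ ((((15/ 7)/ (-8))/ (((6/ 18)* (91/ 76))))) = -35672/ 14535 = -2.45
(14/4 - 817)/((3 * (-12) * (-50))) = -1627/3600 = -0.45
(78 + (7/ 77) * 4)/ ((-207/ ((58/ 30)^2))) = -724942/ 512325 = -1.42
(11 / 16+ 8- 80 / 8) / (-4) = 21 / 64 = 0.33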